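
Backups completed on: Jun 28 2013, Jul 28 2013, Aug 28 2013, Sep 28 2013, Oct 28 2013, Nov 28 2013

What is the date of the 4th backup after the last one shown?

The day-of-month is always 28 (30, 31, 31, 30, 31 days between events).
So this recurs on the 28th of each month.
December 2013: Dec 28 2013.
Next: January 2014 → Jan 28 2014.
Next: February 2014 → Feb 28 2014.
March 2014: Mar 28 2014.

Mar 28 2014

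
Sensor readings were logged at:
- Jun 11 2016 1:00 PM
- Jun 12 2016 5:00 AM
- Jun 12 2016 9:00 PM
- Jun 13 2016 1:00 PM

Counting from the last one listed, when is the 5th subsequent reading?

Jun 16 2016 9:00 PM

The interval is a steady 16 hours (16, 16, 16).
Jun 13 2016 1:00 PM + 16 h = Jun 14 2016 5:00 AM.
Jun 14 2016 5:00 AM + 16 h = Jun 14 2016 9:00 PM.
Jun 14 2016 9:00 PM + 16 h = Jun 15 2016 1:00 PM.
Jun 15 2016 1:00 PM + 16 h = Jun 16 2016 5:00 AM.
Jun 16 2016 5:00 AM + 16 h = Jun 16 2016 9:00 PM.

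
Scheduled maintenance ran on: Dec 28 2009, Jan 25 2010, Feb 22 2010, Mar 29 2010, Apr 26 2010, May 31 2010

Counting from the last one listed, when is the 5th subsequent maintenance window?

All Mondays; the gaps (28, 28, 35, 28, 35) vary with month length.
This is the last Monday of each month.
Last Monday of June 2010: Jun 28 2010.
July 2010 ends with Monday Jul 26 2010.
Last Monday of August 2010: Aug 30 2010.
September 2010 ends with Monday Sep 27 2010.
October 2010 ends with Monday Oct 25 2010.

Oct 25 2010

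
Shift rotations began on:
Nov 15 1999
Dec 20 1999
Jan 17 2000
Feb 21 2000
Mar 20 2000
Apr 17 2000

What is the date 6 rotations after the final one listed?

Oct 16 2000

These are Mondays at 28- or 35-day spacing (35, 28, 35, 28, 28).
The pattern: 3rd Monday of the month.
May 2000 — 3rd Monday is May 15 2000.
June 2000 — 3rd Monday is Jun 19 2000.
July 2000 — 3rd Monday is Jul 17 2000.
3rd Monday of August 2000: Aug 21 2000.
3rd Monday of September 2000: Sep 18 2000.
October 2000 — 3rd Monday is Oct 16 2000.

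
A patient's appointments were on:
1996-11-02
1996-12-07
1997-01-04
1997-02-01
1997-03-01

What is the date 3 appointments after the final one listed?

Gaps: 35, 28, 28, 28 days — a mix of 28 and 35. Every date is a Saturday.
Each is the 1st Saturday of its month.
April 1997 — 1st Saturday is 1997-04-05.
1st Saturday of May 1997: 1997-05-03.
1st Saturday of June 1997: 1997-06-07.

1997-06-07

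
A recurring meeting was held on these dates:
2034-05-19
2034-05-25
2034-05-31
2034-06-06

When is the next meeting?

The spacing is 6, 6, 6 days — always 6 days.
2034-06-06 + 6 days = 2034-06-12.

2034-06-12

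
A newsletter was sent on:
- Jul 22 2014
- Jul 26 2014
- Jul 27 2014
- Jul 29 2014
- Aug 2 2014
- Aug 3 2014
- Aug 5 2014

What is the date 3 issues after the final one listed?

Aug 12 2014

Every event lands on a Tuesday or Saturday or Sunday (gaps cycle 4, 1, 2, 4, 1, 2).
So the schedule is: every Tuesday, Saturday and Sunday.
Next Saturday: Aug 9 2014.
The following Sunday is Aug 10 2014.
Next Tuesday: Aug 12 2014.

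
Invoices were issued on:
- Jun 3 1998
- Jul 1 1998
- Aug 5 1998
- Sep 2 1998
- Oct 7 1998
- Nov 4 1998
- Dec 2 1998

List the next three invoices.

Jan 6 1999, Feb 3 1999, Mar 3 1999

Gaps: 28, 35, 28, 35, 28, 28 days — a mix of 28 and 35. Every date is a Wednesday.
Each is the 1st Wednesday of its month.
January 1999 — 1st Wednesday is Jan 6 1999.
1st Wednesday of February 1999: Feb 3 1999.
1st Wednesday of March 1999: Mar 3 1999.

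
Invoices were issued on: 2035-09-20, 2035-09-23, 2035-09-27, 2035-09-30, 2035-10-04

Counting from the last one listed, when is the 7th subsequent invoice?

2035-10-28

Every event lands on a Thursday or Sunday (gaps cycle 3, 4, 3, 4).
So the schedule is: every Thursday and Sunday.
Next Sunday: 2035-10-07.
Next Thursday: 2035-10-11.
Next Sunday: 2035-10-14.
Next Thursday: 2035-10-18.
Next Sunday: 2035-10-21.
The following Thursday is 2035-10-25.
Next Sunday: 2035-10-28.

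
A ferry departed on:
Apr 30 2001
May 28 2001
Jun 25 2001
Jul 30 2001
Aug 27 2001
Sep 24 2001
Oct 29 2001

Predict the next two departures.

All Mondays; the gaps (28, 28, 35, 28, 28, 35) vary with month length.
This is the last Monday of each month.
November 2001 ends with Monday Nov 26 2001.
Last Monday of December 2001: Dec 31 2001.

Nov 26 2001, Dec 31 2001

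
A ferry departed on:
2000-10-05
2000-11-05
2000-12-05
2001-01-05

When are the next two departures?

The day-of-month is always 5 (31, 30, 31 days between events).
So this recurs on the 5th of each month.
Next: February 2001 → 2001-02-05.
March 2001: 2001-03-05.

2001-02-05, 2001-03-05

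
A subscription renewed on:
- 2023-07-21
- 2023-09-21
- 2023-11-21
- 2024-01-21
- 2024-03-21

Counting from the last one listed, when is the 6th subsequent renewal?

2025-03-21

The day-of-month is always 21 (62, 61, 61, 60 days between events).
So this recurs on the 21st of every 2 months.
May 2024: 2024-05-21.
Next: July 2024 → 2024-07-21.
September 2024: 2024-09-21.
Next: November 2024 → 2024-11-21.
Next: January 2025 → 2025-01-21.
March 2025: 2025-03-21.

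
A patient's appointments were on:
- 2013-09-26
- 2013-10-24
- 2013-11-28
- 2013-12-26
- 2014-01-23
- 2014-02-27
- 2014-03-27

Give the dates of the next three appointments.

All dates are Thursdays, 28, 35, 28, 28, 35, 28 days apart.
Specifically, the 4th Thursday of each month.
4th Thursday of April 2014: 2014-04-24.
May 2014 — 4th Thursday is 2014-05-22.
June 2014 — 4th Thursday is 2014-06-26.

2014-04-24, 2014-05-22, 2014-06-26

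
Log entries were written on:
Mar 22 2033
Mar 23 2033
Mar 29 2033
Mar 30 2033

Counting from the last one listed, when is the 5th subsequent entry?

Apr 19 2033

Gaps: 1, 6, 1 days — not constant, but cyclic with period 2.
The events fall on every Tuesday and Wednesday.
The following Tuesday is Apr 5 2033.
The following Wednesday is Apr 6 2033.
Next Tuesday: Apr 12 2033.
The following Wednesday is Apr 13 2033.
Next Tuesday: Apr 19 2033.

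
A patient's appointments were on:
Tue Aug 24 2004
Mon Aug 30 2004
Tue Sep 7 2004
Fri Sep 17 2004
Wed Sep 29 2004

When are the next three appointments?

Intervals are 6, 8, 10, 12 days — an arithmetic progression with common difference 2.
Next gap: 14 days. Wed Sep 29 2004 + 14 days = Wed Oct 13 2004.
Next gap: 16 days. Wed Oct 13 2004 + 16 days = Fri Oct 29 2004.
Next gap: 18 days. Fri Oct 29 2004 + 18 days = Tue Nov 16 2004.

Wed Oct 13 2004, Fri Oct 29 2004, Tue Nov 16 2004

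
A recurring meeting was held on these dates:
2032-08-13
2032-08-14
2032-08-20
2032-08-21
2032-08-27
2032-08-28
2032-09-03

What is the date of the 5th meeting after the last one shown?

2032-09-18

The gap pattern 1, 6, 1, 6, 1, 6 repeats every 2 events.
These are the Fridays and Saturdays of each week.
The following Saturday is 2032-09-04.
Next Friday: 2032-09-10.
The following Saturday is 2032-09-11.
Next Friday: 2032-09-17.
The following Saturday is 2032-09-18.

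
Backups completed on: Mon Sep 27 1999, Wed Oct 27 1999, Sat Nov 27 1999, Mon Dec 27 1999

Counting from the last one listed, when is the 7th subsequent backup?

The day-of-month is always 27 (30, 31, 30 days between events).
So this recurs on the 27th of each month.
Next: January 2000 → Thu Jan 27 2000.
February 2000: Sun Feb 27 2000.
Next: March 2000 → Mon Mar 27 2000.
Next: April 2000 → Thu Apr 27 2000.
May 2000: Sat May 27 2000.
Next: June 2000 → Tue Jun 27 2000.
July 2000: Thu Jul 27 2000.

Thu Jul 27 2000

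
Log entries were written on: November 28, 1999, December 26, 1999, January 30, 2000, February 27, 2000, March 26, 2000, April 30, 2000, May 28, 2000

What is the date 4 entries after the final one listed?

September 24, 2000

These are Sundays with 28, 35, 28, 28, 35, 28-day gaps.
Each is the final Sunday of its month — January 30, 2000 is past the 28th, so '4th Sunday' doesn't fit.
Last Sunday of June 2000: June 25, 2000.
Last Sunday of July 2000: July 30, 2000.
Last Sunday of August 2000: August 27, 2000.
Last Sunday of September 2000: September 24, 2000.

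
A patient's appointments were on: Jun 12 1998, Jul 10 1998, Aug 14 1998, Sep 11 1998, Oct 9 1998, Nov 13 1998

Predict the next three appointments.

Gaps: 28, 35, 28, 28, 35 days — a mix of 28 and 35. Every date is a Friday.
Each is the 2nd Friday of its month.
2nd Friday of December 1998: Dec 11 1998.
2nd Friday of January 1999: Jan 8 1999.
February 1999 — 2nd Friday is Feb 12 1999.

Dec 11 1998, Jan 8 1999, Feb 12 1999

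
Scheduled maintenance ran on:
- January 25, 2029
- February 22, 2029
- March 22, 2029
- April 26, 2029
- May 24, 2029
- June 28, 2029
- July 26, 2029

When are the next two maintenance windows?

August 23, 2029; September 27, 2029

All dates are Thursdays, 28, 28, 35, 28, 35, 28 days apart.
Specifically, the 4th Thursday of each month.
4th Thursday of August 2029: August 23, 2029.
September 2029 — 4th Thursday is September 27, 2029.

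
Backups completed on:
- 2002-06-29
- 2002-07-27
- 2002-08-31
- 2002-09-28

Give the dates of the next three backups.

2002-10-26, 2002-11-30, 2002-12-28

All Saturdays; the gaps (28, 35, 28) vary with month length.
This is the last Saturday of each month.
October 2002 ends with Saturday 2002-10-26.
November 2002 ends with Saturday 2002-11-30.
December 2002 ends with Saturday 2002-12-28.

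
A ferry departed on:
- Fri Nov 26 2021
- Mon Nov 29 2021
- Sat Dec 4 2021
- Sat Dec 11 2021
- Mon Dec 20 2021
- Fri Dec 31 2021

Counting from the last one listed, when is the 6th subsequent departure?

Intervals are 3, 5, 7, 9, 11 days — an arithmetic progression with common difference 2.
Next gap: 13 days. Fri Dec 31 2021 + 13 days = Thu Jan 13 2022.
Next gap: 15 days. Thu Jan 13 2022 + 15 days = Fri Jan 28 2022.
Next gap: 17 days. Fri Jan 28 2022 + 17 days = Mon Feb 14 2022.
Next gap: 19 days. Mon Feb 14 2022 + 19 days = Sat Mar 5 2022.
Next gap: 21 days. Sat Mar 5 2022 + 21 days = Sat Mar 26 2022.
Next gap: 23 days. Sat Mar 26 2022 + 23 days = Mon Apr 18 2022.

Mon Apr 18 2022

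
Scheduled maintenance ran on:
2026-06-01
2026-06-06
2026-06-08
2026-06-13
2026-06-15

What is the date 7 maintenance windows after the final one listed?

2026-07-11

The gap pattern 5, 2, 5, 2 repeats every 2 events.
These are the Mondays and Saturdays of each week.
Next Saturday: 2026-06-20.
Next Monday: 2026-06-22.
The following Saturday is 2026-06-27.
Next Monday: 2026-06-29.
The following Saturday is 2026-07-04.
Next Monday: 2026-07-06.
Next Saturday: 2026-07-11.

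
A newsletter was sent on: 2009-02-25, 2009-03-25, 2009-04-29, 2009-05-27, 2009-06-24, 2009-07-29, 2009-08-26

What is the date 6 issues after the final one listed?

These are Wednesdays with 28, 35, 28, 28, 35, 28-day gaps.
Each is the final Wednesday of its month — 2009-04-29 is past the 28th, so '4th Wednesday' doesn't fit.
Last Wednesday of September 2009: 2009-09-30.
October 2009 ends with Wednesday 2009-10-28.
November 2009 ends with Wednesday 2009-11-25.
December 2009 ends with Wednesday 2009-12-30.
Last Wednesday of January 2010: 2010-01-27.
February 2010 ends with Wednesday 2010-02-24.

2010-02-24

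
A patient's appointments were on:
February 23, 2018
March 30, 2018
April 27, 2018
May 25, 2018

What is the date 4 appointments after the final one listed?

September 28, 2018

Every date is a Friday; gaps 35, 28, 28 days.
Each is the last Friday of its month (at least one falls on the 29th or later, ruling out '4th Friday').
June 2018 ends with Friday June 29, 2018.
July 2018 ends with Friday July 27, 2018.
Last Friday of August 2018: August 31, 2018.
Last Friday of September 2018: September 28, 2018.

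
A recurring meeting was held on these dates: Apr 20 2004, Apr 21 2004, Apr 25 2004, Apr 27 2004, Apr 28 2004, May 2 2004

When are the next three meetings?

May 4 2004, May 5 2004, May 9 2004

Gaps: 1, 4, 2, 1, 4 days — not constant, but cyclic with period 3.
The events fall on every Tuesday, Wednesday and Sunday.
The following Tuesday is May 4 2004.
The following Wednesday is May 5 2004.
The following Sunday is May 9 2004.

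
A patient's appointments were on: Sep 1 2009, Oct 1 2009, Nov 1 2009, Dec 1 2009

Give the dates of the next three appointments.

Jan 1 2010, Feb 1 2010, Mar 1 2010

The day-of-month is always 1 (30, 31, 30 days between events).
So this recurs on the 1st of each month.
Next: January 2010 → Jan 1 2010.
Next: February 2010 → Feb 1 2010.
March 2010: Mar 1 2010.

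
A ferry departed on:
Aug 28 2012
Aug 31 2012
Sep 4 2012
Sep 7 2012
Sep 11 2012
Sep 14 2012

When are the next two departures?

Sep 18 2012, Sep 21 2012

Gaps: 3, 4, 3, 4, 3 days — not constant, but cyclic with period 2.
The events fall on every Tuesday and Friday.
The following Tuesday is Sep 18 2012.
Next Friday: Sep 21 2012.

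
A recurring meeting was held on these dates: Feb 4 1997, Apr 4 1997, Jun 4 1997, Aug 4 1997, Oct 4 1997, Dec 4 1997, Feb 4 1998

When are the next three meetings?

Each date is the 4th; the gaps (59, 61, 61, 61, 61, 62) track the month lengths.
The rule is the 4th of every 2 months.
April 1998: Apr 4 1998.
June 1998: Jun 4 1998.
Next: August 1998 → Aug 4 1998.

Apr 4 1998, Jun 4 1998, Aug 4 1998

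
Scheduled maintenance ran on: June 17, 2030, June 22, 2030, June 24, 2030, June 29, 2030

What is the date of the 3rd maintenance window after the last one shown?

July 8, 2030

The gap pattern 5, 2, 5 repeats every 2 events.
These are the Mondays and Saturdays of each week.
The following Monday is July 1, 2030.
Next Saturday: July 6, 2030.
Next Monday: July 8, 2030.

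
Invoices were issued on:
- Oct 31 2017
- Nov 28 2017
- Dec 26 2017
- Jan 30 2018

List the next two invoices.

Feb 27 2018, Mar 27 2018

These are Tuesdays with 28, 28, 35-day gaps.
Each is the final Tuesday of its month — Oct 31 2017 is past the 28th, so '4th Tuesday' doesn't fit.
Last Tuesday of February 2018: Feb 27 2018.
Last Tuesday of March 2018: Mar 27 2018.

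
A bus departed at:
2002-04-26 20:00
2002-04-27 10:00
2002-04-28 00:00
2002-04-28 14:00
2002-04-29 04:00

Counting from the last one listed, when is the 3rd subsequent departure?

Gaps: 14, 14, 14, 14 hours — each event is 14 hours after the previous one.
2002-04-29 04:00 + 14 h = 2002-04-29 18:00.
2002-04-29 18:00 + 14 h = 2002-04-30 08:00.
2002-04-30 08:00 + 14 h = 2002-04-30 22:00.

2002-04-30 22:00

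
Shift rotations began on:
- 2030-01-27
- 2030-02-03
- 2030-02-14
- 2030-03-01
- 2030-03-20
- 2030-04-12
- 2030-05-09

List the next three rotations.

Gaps: 7, 11, 15, 19, 23, 27 days — each gap is 4 larger than the previous one.
Next gap: 31 days. 2030-05-09 + 31 days = 2030-06-09.
Next gap: 35 days. 2030-06-09 + 35 days = 2030-07-14.
Next gap: 39 days. 2030-07-14 + 39 days = 2030-08-22.

2030-06-09, 2030-07-14, 2030-08-22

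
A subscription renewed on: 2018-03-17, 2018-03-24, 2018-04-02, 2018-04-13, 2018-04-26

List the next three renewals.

2018-05-11, 2018-05-28, 2018-06-16

Intervals are 7, 9, 11, 13 days — an arithmetic progression with common difference 2.
Next gap: 15 days. 2018-04-26 + 15 days = 2018-05-11.
Next gap: 17 days. 2018-05-11 + 17 days = 2018-05-28.
Next gap: 19 days. 2018-05-28 + 19 days = 2018-06-16.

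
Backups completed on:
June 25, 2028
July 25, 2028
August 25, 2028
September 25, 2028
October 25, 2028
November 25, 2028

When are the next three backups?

Each date is the 25th; the gaps (30, 31, 31, 30, 31) track the month lengths.
The rule is the 25th of each month.
December 2028: December 25, 2028.
January 2029: January 25, 2029.
February 2029: February 25, 2029.

December 25, 2028; January 25, 2029; February 25, 2029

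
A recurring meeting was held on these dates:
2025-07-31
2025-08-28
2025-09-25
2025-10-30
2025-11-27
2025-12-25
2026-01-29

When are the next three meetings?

Every date is a Thursday; gaps 28, 28, 35, 28, 28, 35 days.
Each is the last Thursday of its month (at least one falls on the 29th or later, ruling out '4th Thursday').
Last Thursday of February 2026: 2026-02-26.
March 2026 ends with Thursday 2026-03-26.
Last Thursday of April 2026: 2026-04-30.

2026-02-26, 2026-03-26, 2026-04-30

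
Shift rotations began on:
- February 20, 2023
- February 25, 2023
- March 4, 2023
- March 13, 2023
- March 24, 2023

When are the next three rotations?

Intervals are 5, 7, 9, 11 days — an arithmetic progression with common difference 2.
Next gap: 13 days. March 24, 2023 + 13 days = April 6, 2023.
Next gap: 15 days. April 6, 2023 + 15 days = April 21, 2023.
Next gap: 17 days. April 21, 2023 + 17 days = May 8, 2023.

April 6, 2023; April 21, 2023; May 8, 2023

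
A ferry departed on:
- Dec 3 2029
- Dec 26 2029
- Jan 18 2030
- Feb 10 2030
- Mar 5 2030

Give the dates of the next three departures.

Mar 28 2030, Apr 20 2030, May 13 2030

Gaps between consecutive events: 23, 23, 23, 23 days — a constant 23-day interval.
Mar 5 2030 + 23 days = Mar 28 2030.
Mar 28 2030 + 23 days = Apr 20 2030.
Apr 20 2030 + 23 days = May 13 2030.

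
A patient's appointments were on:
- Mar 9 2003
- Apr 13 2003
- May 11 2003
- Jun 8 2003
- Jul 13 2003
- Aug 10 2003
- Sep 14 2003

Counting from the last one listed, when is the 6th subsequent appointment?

Mar 14 2004

Gaps: 35, 28, 28, 35, 28, 35 days — a mix of 28 and 35. Every date is a Sunday.
Each is the 2nd Sunday of its month.
2nd Sunday of October 2003: Oct 12 2003.
2nd Sunday of November 2003: Nov 9 2003.
2nd Sunday of December 2003: Dec 14 2003.
2nd Sunday of January 2004: Jan 11 2004.
2nd Sunday of February 2004: Feb 8 2004.
2nd Sunday of March 2004: Mar 14 2004.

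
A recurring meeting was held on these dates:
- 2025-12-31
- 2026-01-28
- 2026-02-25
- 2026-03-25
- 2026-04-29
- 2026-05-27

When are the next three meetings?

2026-06-24, 2026-07-29, 2026-08-26

These are Wednesdays with 28, 28, 28, 35, 28-day gaps.
Each is the final Wednesday of its month — 2025-12-31 is past the 28th, so '4th Wednesday' doesn't fit.
June 2026 ends with Wednesday 2026-06-24.
Last Wednesday of July 2026: 2026-07-29.
Last Wednesday of August 2026: 2026-08-26.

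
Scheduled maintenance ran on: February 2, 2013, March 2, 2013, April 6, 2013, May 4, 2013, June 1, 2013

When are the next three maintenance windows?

These are Saturdays at 28- or 35-day spacing (28, 35, 28, 28).
The pattern: 1st Saturday of the month.
1st Saturday of July 2013: July 6, 2013.
1st Saturday of August 2013: August 3, 2013.
1st Saturday of September 2013: September 7, 2013.

July 6, 2013; August 3, 2013; September 7, 2013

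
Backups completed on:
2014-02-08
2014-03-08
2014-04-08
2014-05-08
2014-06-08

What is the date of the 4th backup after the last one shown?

2014-10-08

The day-of-month is always 8 (28, 31, 30, 31 days between events).
So this recurs on the 8th of each month.
Next: July 2014 → 2014-07-08.
August 2014: 2014-08-08.
September 2014: 2014-09-08.
October 2014: 2014-10-08.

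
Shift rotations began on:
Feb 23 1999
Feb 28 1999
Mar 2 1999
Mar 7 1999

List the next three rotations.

Gaps: 5, 2, 5 days — not constant, but cyclic with period 2.
The events fall on every Tuesday and Sunday.
Next Tuesday: Mar 9 1999.
The following Sunday is Mar 14 1999.
The following Tuesday is Mar 16 1999.

Mar 9 1999, Mar 14 1999, Mar 16 1999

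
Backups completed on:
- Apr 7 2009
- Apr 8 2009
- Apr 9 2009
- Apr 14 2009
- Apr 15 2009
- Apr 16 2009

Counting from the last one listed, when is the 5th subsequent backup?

Gaps: 1, 1, 5, 1, 1 days — not constant, but cyclic with period 3.
The events fall on every Tuesday, Wednesday and Thursday.
Next Tuesday: Apr 21 2009.
Next Wednesday: Apr 22 2009.
Next Thursday: Apr 23 2009.
Next Tuesday: Apr 28 2009.
Next Wednesday: Apr 29 2009.

Apr 29 2009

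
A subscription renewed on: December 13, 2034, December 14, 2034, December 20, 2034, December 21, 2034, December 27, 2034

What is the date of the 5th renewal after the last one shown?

Gaps: 1, 6, 1, 6 days — not constant, but cyclic with period 2.
The events fall on every Wednesday and Thursday.
Next Thursday: December 28, 2034.
The following Wednesday is January 3, 2035.
Next Thursday: January 4, 2035.
Next Wednesday: January 10, 2035.
Next Thursday: January 11, 2035.

January 11, 2035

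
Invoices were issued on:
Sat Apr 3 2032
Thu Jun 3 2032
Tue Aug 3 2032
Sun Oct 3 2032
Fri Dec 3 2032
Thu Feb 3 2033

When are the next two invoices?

Each date is the 3rd; the gaps (61, 61, 61, 61, 62) track the month lengths.
The rule is the 3rd of every 2 months.
April 2033: Sun Apr 3 2033.
Next: June 2033 → Fri Jun 3 2033.

Sun Apr 3 2033, Fri Jun 3 2033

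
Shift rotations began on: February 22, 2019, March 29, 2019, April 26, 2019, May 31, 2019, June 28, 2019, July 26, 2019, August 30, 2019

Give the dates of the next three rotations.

September 27, 2019; October 25, 2019; November 29, 2019

All Fridays; the gaps (35, 28, 35, 28, 28, 35) vary with month length.
This is the last Friday of each month.
September 2019 ends with Friday September 27, 2019.
October 2019 ends with Friday October 25, 2019.
November 2019 ends with Friday November 29, 2019.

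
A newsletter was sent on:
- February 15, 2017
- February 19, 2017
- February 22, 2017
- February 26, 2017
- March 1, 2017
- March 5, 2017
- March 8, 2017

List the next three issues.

The gap pattern 4, 3, 4, 3, 4, 3 repeats every 2 events.
These are the Wednesdays and Sundays of each week.
The following Sunday is March 12, 2017.
The following Wednesday is March 15, 2017.
Next Sunday: March 19, 2017.

March 12, 2017; March 15, 2017; March 19, 2017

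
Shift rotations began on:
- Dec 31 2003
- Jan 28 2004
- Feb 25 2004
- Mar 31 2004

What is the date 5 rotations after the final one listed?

Aug 25 2004

Every date is a Wednesday; gaps 28, 28, 35 days.
Each is the last Wednesday of its month (at least one falls on the 29th or later, ruling out '4th Wednesday').
Last Wednesday of April 2004: Apr 28 2004.
Last Wednesday of May 2004: May 26 2004.
Last Wednesday of June 2004: Jun 30 2004.
Last Wednesday of July 2004: Jul 28 2004.
August 2004 ends with Wednesday Aug 25 2004.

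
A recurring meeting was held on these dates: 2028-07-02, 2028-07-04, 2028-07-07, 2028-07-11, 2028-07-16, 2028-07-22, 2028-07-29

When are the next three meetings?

Intervals are 2, 3, 4, 5, 6, 7 days — an arithmetic progression with common difference 1.
Next gap: 8 days. 2028-07-29 + 8 days = 2028-08-06.
Next gap: 9 days. 2028-08-06 + 9 days = 2028-08-15.
Next gap: 10 days. 2028-08-15 + 10 days = 2028-08-25.

2028-08-06, 2028-08-15, 2028-08-25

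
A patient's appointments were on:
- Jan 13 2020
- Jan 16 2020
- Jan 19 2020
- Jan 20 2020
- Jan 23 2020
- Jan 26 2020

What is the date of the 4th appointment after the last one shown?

Feb 3 2020

Gaps: 3, 3, 1, 3, 3 days — not constant, but cyclic with period 3.
The events fall on every Monday, Thursday and Sunday.
Next Monday: Jan 27 2020.
Next Thursday: Jan 30 2020.
Next Sunday: Feb 2 2020.
The following Monday is Feb 3 2020.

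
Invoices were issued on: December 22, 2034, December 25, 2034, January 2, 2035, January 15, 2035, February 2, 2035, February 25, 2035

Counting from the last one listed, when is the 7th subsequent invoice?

Gaps: 3, 8, 13, 18, 23 days — each gap is 5 larger than the previous one.
Next gap: 28 days. February 25, 2035 + 28 days = March 25, 2035.
Next gap: 33 days. March 25, 2035 + 33 days = April 27, 2035.
Next gap: 38 days. April 27, 2035 + 38 days = June 4, 2035.
Next gap: 43 days. June 4, 2035 + 43 days = July 17, 2035.
Next gap: 48 days. July 17, 2035 + 48 days = September 3, 2035.
Next gap: 53 days. September 3, 2035 + 53 days = October 26, 2035.
Next gap: 58 days. October 26, 2035 + 58 days = December 23, 2035.

December 23, 2035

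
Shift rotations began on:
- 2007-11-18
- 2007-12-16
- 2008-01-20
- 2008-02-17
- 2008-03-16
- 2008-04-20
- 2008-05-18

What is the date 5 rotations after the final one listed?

2008-10-19

Gaps: 28, 35, 28, 28, 35, 28 days — a mix of 28 and 35. Every date is a Sunday.
Each is the 3rd Sunday of its month.
June 2008 — 3rd Sunday is 2008-06-15.
3rd Sunday of July 2008: 2008-07-20.
3rd Sunday of August 2008: 2008-08-17.
3rd Sunday of September 2008: 2008-09-21.
October 2008 — 3rd Sunday is 2008-10-19.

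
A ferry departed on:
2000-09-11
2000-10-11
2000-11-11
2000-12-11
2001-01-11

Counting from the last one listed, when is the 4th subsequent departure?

2001-05-11

Each date is the 11th; the gaps (30, 31, 30, 31) track the month lengths.
The rule is the 11th of each month.
Next: February 2001 → 2001-02-11.
March 2001: 2001-03-11.
April 2001: 2001-04-11.
Next: May 2001 → 2001-05-11.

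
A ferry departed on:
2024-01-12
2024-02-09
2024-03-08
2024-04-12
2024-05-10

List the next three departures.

2024-06-14, 2024-07-12, 2024-08-09

These are Fridays at 28- or 35-day spacing (28, 28, 35, 28).
The pattern: 2nd Friday of the month.
June 2024 — 2nd Friday is 2024-06-14.
2nd Friday of July 2024: 2024-07-12.
2nd Friday of August 2024: 2024-08-09.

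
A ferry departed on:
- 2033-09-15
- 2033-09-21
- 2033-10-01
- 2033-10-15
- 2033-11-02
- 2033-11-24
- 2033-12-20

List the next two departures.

2034-01-19, 2034-02-22

Gaps: 6, 10, 14, 18, 22, 26 days — each gap is 4 larger than the previous one.
Next gap: 30 days. 2033-12-20 + 30 days = 2034-01-19.
Next gap: 34 days. 2034-01-19 + 34 days = 2034-02-22.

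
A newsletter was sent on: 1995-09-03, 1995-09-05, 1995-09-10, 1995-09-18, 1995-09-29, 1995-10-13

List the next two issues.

The spacing grows by 3 each time: 2, 5, 8, 11, 14 days.
Next gap: 17 days. 1995-10-13 + 17 days = 1995-10-30.
Next gap: 20 days. 1995-10-30 + 20 days = 1995-11-19.

1995-10-30, 1995-11-19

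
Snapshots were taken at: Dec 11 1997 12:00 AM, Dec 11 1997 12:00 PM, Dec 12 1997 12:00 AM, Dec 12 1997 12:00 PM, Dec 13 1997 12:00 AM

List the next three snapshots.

Dec 13 1997 12:00 PM, Dec 14 1997 12:00 AM, Dec 14 1997 12:00 PM

Gaps: 12, 12, 12, 12 hours — each event is 12 hours after the previous one.
Dec 13 1997 12:00 AM + 12 h = Dec 13 1997 12:00 PM.
Dec 13 1997 12:00 PM + 12 h = Dec 14 1997 12:00 AM.
Dec 14 1997 12:00 AM + 12 h = Dec 14 1997 12:00 PM.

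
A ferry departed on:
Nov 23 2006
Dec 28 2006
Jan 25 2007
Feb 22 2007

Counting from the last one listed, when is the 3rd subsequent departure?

May 24 2007

Gaps: 35, 28, 28 days — a mix of 28 and 35. Every date is a Thursday.
Each is the 4th Thursday of its month.
March 2007 — 4th Thursday is Mar 22 2007.
April 2007 — 4th Thursday is Apr 26 2007.
May 2007 — 4th Thursday is May 24 2007.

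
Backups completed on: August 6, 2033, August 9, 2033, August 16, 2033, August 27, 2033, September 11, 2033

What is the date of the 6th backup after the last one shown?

Gaps: 3, 7, 11, 15 days — each gap is 4 larger than the previous one.
Next gap: 19 days. September 11, 2033 + 19 days = September 30, 2033.
Next gap: 23 days. September 30, 2033 + 23 days = October 23, 2033.
Next gap: 27 days. October 23, 2033 + 27 days = November 19, 2033.
Next gap: 31 days. November 19, 2033 + 31 days = December 20, 2033.
Next gap: 35 days. December 20, 2033 + 35 days = January 24, 2034.
Next gap: 39 days. January 24, 2034 + 39 days = March 4, 2034.

March 4, 2034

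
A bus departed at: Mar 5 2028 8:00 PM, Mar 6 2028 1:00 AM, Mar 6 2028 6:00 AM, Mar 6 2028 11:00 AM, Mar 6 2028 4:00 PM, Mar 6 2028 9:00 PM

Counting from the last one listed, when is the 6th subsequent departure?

Gaps: 5, 5, 5, 5, 5 hours — each event is 5 hours after the previous one.
Mar 6 2028 9:00 PM + 5 h = Mar 7 2028 2:00 AM.
Mar 7 2028 2:00 AM + 5 h = Mar 7 2028 7:00 AM.
Mar 7 2028 7:00 AM + 5 h = Mar 7 2028 12:00 PM.
Mar 7 2028 12:00 PM + 5 h = Mar 7 2028 5:00 PM.
Mar 7 2028 5:00 PM + 5 h = Mar 7 2028 10:00 PM.
Mar 7 2028 10:00 PM + 5 h = Mar 8 2028 3:00 AM.

Mar 8 2028 3:00 AM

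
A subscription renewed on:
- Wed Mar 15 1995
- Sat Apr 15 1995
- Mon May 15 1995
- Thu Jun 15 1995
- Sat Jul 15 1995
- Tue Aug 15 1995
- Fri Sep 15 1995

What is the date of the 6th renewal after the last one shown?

Each date is the 15th; the gaps (31, 30, 31, 30, 31, 31) track the month lengths.
The rule is the 15th of each month.
October 1995: Sun Oct 15 1995.
Next: November 1995 → Wed Nov 15 1995.
Next: December 1995 → Fri Dec 15 1995.
January 1996: Mon Jan 15 1996.
February 1996: Thu Feb 15 1996.
March 1996: Fri Mar 15 1996.

Fri Mar 15 1996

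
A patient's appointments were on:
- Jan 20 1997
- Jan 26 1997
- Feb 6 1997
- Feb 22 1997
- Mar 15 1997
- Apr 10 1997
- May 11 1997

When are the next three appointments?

Gaps: 6, 11, 16, 21, 26, 31 days — each gap is 5 larger than the previous one.
Next gap: 36 days. May 11 1997 + 36 days = Jun 16 1997.
Next gap: 41 days. Jun 16 1997 + 41 days = Jul 27 1997.
Next gap: 46 days. Jul 27 1997 + 46 days = Sep 11 1997.

Jun 16 1997, Jul 27 1997, Sep 11 1997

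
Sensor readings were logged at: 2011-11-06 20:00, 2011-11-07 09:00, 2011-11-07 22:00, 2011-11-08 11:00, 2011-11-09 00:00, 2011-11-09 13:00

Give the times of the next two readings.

Spacing: 13, 13, 13, 13, 13 h — constant 13 h.
2011-11-09 13:00 + 13 h = 2011-11-10 02:00.
2011-11-10 02:00 + 13 h = 2011-11-10 15:00.

2011-11-10 02:00, 2011-11-10 15:00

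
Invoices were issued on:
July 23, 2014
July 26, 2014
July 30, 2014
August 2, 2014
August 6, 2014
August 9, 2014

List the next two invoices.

August 13, 2014; August 16, 2014

The gap pattern 3, 4, 3, 4, 3 repeats every 2 events.
These are the Wednesdays and Saturdays of each week.
The following Wednesday is August 13, 2014.
The following Saturday is August 16, 2014.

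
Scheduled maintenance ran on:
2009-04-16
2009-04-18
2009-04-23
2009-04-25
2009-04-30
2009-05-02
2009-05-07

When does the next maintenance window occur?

2009-05-09

The gap pattern 2, 5, 2, 5, 2, 5 repeats every 2 events.
These are the Thursdays and Saturdays of each week.
The following Saturday is 2009-05-09.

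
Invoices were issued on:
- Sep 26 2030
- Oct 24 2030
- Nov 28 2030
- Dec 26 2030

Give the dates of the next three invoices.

Jan 23 2031, Feb 27 2031, Mar 27 2031

Gaps: 28, 35, 28 days — a mix of 28 and 35. Every date is a Thursday.
Each is the 4th Thursday of its month.
4th Thursday of January 2031: Jan 23 2031.
4th Thursday of February 2031: Feb 27 2031.
March 2031 — 4th Thursday is Mar 27 2031.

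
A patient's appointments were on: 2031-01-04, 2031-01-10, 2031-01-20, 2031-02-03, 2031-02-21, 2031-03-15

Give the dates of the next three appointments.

2031-04-10, 2031-05-10, 2031-06-13

Intervals are 6, 10, 14, 18, 22 days — an arithmetic progression with common difference 4.
Next gap: 26 days. 2031-03-15 + 26 days = 2031-04-10.
Next gap: 30 days. 2031-04-10 + 30 days = 2031-05-10.
Next gap: 34 days. 2031-05-10 + 34 days = 2031-06-13.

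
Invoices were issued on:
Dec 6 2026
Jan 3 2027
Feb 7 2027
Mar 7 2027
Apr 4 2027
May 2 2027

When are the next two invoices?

All dates are Sundays, 28, 35, 28, 28, 28 days apart.
Specifically, the 1st Sunday of each month.
1st Sunday of June 2027: Jun 6 2027.
1st Sunday of July 2027: Jul 4 2027.

Jun 6 2027, Jul 4 2027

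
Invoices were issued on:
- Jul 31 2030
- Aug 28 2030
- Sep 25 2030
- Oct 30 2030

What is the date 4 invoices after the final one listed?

These are Wednesdays with 28, 28, 35-day gaps.
Each is the final Wednesday of its month — Jul 31 2030 is past the 28th, so '4th Wednesday' doesn't fit.
November 2030 ends with Wednesday Nov 27 2030.
Last Wednesday of December 2030: Dec 25 2030.
January 2031 ends with Wednesday Jan 29 2031.
February 2031 ends with Wednesday Feb 26 2031.

Feb 26 2031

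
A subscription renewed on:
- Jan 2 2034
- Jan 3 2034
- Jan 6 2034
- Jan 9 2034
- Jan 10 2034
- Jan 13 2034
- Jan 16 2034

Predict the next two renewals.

Gaps: 1, 3, 3, 1, 3, 3 days — not constant, but cyclic with period 3.
The events fall on every Monday, Tuesday and Friday.
Next Tuesday: Jan 17 2034.
The following Friday is Jan 20 2034.

Jan 17 2034, Jan 20 2034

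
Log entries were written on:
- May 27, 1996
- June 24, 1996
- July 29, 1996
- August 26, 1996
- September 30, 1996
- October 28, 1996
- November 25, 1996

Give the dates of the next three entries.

These are Mondays with 28, 35, 28, 35, 28, 28-day gaps.
Each is the final Monday of its month — July 29, 1996 is past the 28th, so '4th Monday' doesn't fit.
Last Monday of December 1996: December 30, 1996.
January 1997 ends with Monday January 27, 1997.
Last Monday of February 1997: February 24, 1997.

December 30, 1996; January 27, 1997; February 24, 1997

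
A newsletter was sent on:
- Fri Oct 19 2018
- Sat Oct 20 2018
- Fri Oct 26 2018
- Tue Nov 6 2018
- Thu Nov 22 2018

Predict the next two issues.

Thu Dec 13 2018, Tue Jan 8 2019

Intervals are 1, 6, 11, 16 days — an arithmetic progression with common difference 5.
Next gap: 21 days. Thu Nov 22 2018 + 21 days = Thu Dec 13 2018.
Next gap: 26 days. Thu Dec 13 2018 + 26 days = Tue Jan 8 2019.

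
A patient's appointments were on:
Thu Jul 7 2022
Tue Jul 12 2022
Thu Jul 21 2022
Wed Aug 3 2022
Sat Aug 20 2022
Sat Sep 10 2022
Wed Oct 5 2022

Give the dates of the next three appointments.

Intervals are 5, 9, 13, 17, 21, 25 days — an arithmetic progression with common difference 4.
Next gap: 29 days. Wed Oct 5 2022 + 29 days = Thu Nov 3 2022.
Next gap: 33 days. Thu Nov 3 2022 + 33 days = Tue Dec 6 2022.
Next gap: 37 days. Tue Dec 6 2022 + 37 days = Thu Jan 12 2023.

Thu Nov 3 2022, Tue Dec 6 2022, Thu Jan 12 2023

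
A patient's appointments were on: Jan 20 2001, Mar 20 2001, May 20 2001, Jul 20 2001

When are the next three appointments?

Sep 20 2001, Nov 20 2001, Jan 20 2002

The day-of-month is always 20 (59, 61, 61 days between events).
So this recurs on the 20th of every 2 months.
September 2001: Sep 20 2001.
November 2001: Nov 20 2001.
January 2002: Jan 20 2002.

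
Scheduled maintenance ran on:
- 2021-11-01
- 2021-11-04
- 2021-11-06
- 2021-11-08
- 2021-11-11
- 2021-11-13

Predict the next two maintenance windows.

2021-11-15, 2021-11-18

Gaps: 3, 2, 2, 3, 2 days — not constant, but cyclic with period 3.
The events fall on every Monday, Thursday and Saturday.
The following Monday is 2021-11-15.
The following Thursday is 2021-11-18.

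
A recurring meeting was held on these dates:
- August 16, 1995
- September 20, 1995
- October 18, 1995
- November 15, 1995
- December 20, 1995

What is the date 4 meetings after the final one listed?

April 17, 1996

All dates are Wednesdays, 35, 28, 28, 35 days apart.
Specifically, the 3rd Wednesday of each month.
January 1996 — 3rd Wednesday is January 17, 1996.
3rd Wednesday of February 1996: February 21, 1996.
March 1996 — 3rd Wednesday is March 20, 1996.
3rd Wednesday of April 1996: April 17, 1996.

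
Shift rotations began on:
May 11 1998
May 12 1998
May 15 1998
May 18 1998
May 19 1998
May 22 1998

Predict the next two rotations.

Gaps: 1, 3, 3, 1, 3 days — not constant, but cyclic with period 3.
The events fall on every Monday, Tuesday and Friday.
The following Monday is May 25 1998.
Next Tuesday: May 26 1998.

May 25 1998, May 26 1998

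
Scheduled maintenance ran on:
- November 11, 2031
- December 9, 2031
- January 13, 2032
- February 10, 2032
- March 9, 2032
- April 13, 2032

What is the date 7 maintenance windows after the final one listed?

These are Tuesdays at 28- or 35-day spacing (28, 35, 28, 28, 35).
The pattern: 2nd Tuesday of the month.
May 2032 — 2nd Tuesday is May 11, 2032.
June 2032 — 2nd Tuesday is June 8, 2032.
July 2032 — 2nd Tuesday is July 13, 2032.
2nd Tuesday of August 2032: August 10, 2032.
2nd Tuesday of September 2032: September 14, 2032.
October 2032 — 2nd Tuesday is October 12, 2032.
2nd Tuesday of November 2032: November 9, 2032.

November 9, 2032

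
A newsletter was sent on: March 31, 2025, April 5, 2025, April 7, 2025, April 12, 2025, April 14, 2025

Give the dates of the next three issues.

Gaps: 5, 2, 5, 2 days — not constant, but cyclic with period 2.
The events fall on every Monday and Saturday.
Next Saturday: April 19, 2025.
Next Monday: April 21, 2025.
Next Saturday: April 26, 2025.

April 19, 2025; April 21, 2025; April 26, 2025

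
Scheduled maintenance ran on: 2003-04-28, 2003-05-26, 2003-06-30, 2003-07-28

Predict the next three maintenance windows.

2003-08-25, 2003-09-29, 2003-10-27

All Mondays; the gaps (28, 35, 28) vary with month length.
This is the last Monday of each month.
Last Monday of August 2003: 2003-08-25.
September 2003 ends with Monday 2003-09-29.
Last Monday of October 2003: 2003-10-27.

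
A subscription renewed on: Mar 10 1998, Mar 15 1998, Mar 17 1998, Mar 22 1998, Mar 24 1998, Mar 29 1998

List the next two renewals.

Mar 31 1998, Apr 5 1998

Gaps: 5, 2, 5, 2, 5 days — not constant, but cyclic with period 2.
The events fall on every Tuesday and Sunday.
Next Tuesday: Mar 31 1998.
The following Sunday is Apr 5 1998.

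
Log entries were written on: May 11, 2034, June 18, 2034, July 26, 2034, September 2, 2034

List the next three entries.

Gaps between consecutive events: 38, 38, 38 days — a constant 38-day interval.
September 2, 2034 + 38 days = October 10, 2034.
October 10, 2034 + 38 days = November 17, 2034.
November 17, 2034 + 38 days = December 25, 2034.

October 10, 2034; November 17, 2034; December 25, 2034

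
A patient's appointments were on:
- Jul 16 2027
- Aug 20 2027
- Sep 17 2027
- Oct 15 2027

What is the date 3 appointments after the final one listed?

These are Fridays at 28- or 35-day spacing (35, 28, 28).
The pattern: 3rd Friday of the month.
November 2027 — 3rd Friday is Nov 19 2027.
3rd Friday of December 2027: Dec 17 2027.
January 2028 — 3rd Friday is Jan 21 2028.

Jan 21 2028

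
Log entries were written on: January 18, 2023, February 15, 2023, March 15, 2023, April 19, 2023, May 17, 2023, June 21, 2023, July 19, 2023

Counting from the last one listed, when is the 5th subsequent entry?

All dates are Wednesdays, 28, 28, 35, 28, 35, 28 days apart.
Specifically, the 3rd Wednesday of each month.
3rd Wednesday of August 2023: August 16, 2023.
September 2023 — 3rd Wednesday is September 20, 2023.
3rd Wednesday of October 2023: October 18, 2023.
November 2023 — 3rd Wednesday is November 15, 2023.
December 2023 — 3rd Wednesday is December 20, 2023.

December 20, 2023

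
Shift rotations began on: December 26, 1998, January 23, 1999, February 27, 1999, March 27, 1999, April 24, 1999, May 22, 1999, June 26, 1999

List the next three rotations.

These are Saturdays at 28- or 35-day spacing (28, 35, 28, 28, 28, 35).
The pattern: 4th Saturday of the month.
4th Saturday of July 1999: July 24, 1999.
4th Saturday of August 1999: August 28, 1999.
September 1999 — 4th Saturday is September 25, 1999.

July 24, 1999; August 28, 1999; September 25, 1999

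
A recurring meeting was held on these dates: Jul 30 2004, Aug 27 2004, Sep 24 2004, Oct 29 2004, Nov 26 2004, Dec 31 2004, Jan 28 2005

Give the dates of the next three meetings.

Every date is a Friday; gaps 28, 28, 35, 28, 35, 28 days.
Each is the last Friday of its month (at least one falls on the 29th or later, ruling out '4th Friday').
Last Friday of February 2005: Feb 25 2005.
March 2005 ends with Friday Mar 25 2005.
Last Friday of April 2005: Apr 29 2005.

Feb 25 2005, Mar 25 2005, Apr 29 2005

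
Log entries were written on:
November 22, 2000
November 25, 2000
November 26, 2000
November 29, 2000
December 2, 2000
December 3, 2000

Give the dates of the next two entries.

December 6, 2000; December 9, 2000

Every event lands on a Wednesday or Saturday or Sunday (gaps cycle 3, 1, 3, 3, 1).
So the schedule is: every Wednesday, Saturday and Sunday.
Next Wednesday: December 6, 2000.
Next Saturday: December 9, 2000.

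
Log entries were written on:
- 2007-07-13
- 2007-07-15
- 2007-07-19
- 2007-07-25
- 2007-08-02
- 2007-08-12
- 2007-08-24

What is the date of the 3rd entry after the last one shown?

2007-10-11

Gaps: 2, 4, 6, 8, 10, 12 days — each gap is 2 larger than the previous one.
Next gap: 14 days. 2007-08-24 + 14 days = 2007-09-07.
Next gap: 16 days. 2007-09-07 + 16 days = 2007-09-23.
Next gap: 18 days. 2007-09-23 + 18 days = 2007-10-11.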